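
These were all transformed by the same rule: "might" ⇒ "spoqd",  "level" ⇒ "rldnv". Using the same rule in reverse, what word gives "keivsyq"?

Letter i (0-indexed) is shifted by i+6, so successive shifts are 6, 7, 8, ….
Undoing it on keivsyq: k−6=e, e−7=x, i−8=a, v−9=m, s−10=i, y−11=n, q−12=e.

examine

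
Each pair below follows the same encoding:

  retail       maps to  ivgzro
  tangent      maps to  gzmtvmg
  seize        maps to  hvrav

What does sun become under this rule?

Each pair mirrors across the alphabet (r↔i, e↔v, t↔g): positions sum to 25. Letters are reflected about the middle of the alphabet (position → 25−position): Atbash.
Applying it to sun: s↔h, u↔f, n↔m.

hfm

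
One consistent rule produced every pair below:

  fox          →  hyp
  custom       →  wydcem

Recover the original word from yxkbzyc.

soprano

The word is reversed, then every letter is shifted forward by 10.
Reversing it on yxkbzyc: shift back: y−10=o, x−10=n, k−10=a, b−10=r, z−10=p, y−10=o, c−10=s → onarpos; then reverse → soprano.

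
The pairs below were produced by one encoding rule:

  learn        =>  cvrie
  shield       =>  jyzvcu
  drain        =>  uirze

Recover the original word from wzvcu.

field

This is a Caesar cipher with shift 17.
Undoing it on wzvcu: w−17=f, z−17=i, v−17=e, c−17=l, u−17=d.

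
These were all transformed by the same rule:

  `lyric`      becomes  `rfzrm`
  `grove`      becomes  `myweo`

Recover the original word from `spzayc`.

mirror

In lyric: l→r is +6, y→f is +7, r→z is +8, i→r is +9 — the shift increases by 1 each position. Letter i (0-indexed) is shifted by i+6, so successive shifts are 6, 7, 8, ….
Decoding spzayc: s−6=m, p−7=i, z−8=r, a−9=r, y−10=o, c−11=r.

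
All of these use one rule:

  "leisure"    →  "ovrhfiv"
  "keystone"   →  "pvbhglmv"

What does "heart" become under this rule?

Each pair mirrors across the alphabet (l↔o, e↔v, i↔r): positions sum to 25. Letters are reflected about the middle of the alphabet (position → 25−position): Atbash.
Applying it to heart: h↔s, e↔v, a↔z, r↔i, t↔g.

svzig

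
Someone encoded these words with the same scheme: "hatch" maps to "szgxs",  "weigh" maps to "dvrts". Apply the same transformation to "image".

rnztv

Each pair mirrors across the alphabet (h↔s, a↔z, t↔g): positions sum to 25. This is the alphabet-reversal cipher (Atbash): a becomes z, b becomes y, etc.
For image: i↔r, m↔n, a↔z, g↔t, e↔v.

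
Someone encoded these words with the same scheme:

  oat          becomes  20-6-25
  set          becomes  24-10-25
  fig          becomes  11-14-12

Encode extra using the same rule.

10-29-25-23-6

Each letter is replaced by its alphabet position (a=1..z=26) + 5.
On extra: e=5→10, x=24→29, t=20→25, r=18→23, a=1→6.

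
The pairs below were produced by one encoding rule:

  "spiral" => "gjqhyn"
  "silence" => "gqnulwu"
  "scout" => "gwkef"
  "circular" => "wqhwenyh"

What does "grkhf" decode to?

s(18)→g(6) and p(15)→j(9) fit y≡25x+24 (mod 26); the inverse of 25 mod 26 is 25. This is an affine cipher: with a=0,…,z=25, each position x becomes (25x+24) mod 26.
Reversing it on grkhf: g(6)→25·(6−24)≡18=s; r(17)→25·(17−24)≡7=h; k(10)→25·(10−24)≡14=o; h(7)→25·(7−24)≡17=r; f(5)→25·(5−24)≡19=t (all mod 26).

short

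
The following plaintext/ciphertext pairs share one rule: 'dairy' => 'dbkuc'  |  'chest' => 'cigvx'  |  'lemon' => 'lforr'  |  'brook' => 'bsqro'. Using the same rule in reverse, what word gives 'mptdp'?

In dairy: d→d is +0, a→b is +1, i→k is +2, r→u is +3 — the shift increases by 1 each position. Each letter shifts forward by its position index (0, 1, 2, …) — the shift grows by one for each successive letter.
Undoing it on mptdp: m−0=m, p−1=o, t−2=r, d−3=a, p−4=l.

moral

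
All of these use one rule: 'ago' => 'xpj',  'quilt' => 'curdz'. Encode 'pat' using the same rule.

cjy

The output letters match the input read backwards, each shifted +9: ago reversed is oga. Read the word backwards and shift each letter +9.
On pat: reverse → tap; then shift: t+9=c, a+9=j, p+9=y.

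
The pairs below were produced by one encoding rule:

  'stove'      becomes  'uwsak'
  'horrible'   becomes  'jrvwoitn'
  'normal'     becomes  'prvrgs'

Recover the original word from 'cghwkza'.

In stove: s→u is +2, t→w is +3, o→s is +4, v→a is +5 — the shift increases by 1 each position. Each letter shifts forward by (position + 2), i.e. 2, 3, 4, … — the shift grows by one for each successive letter.
Decoding cghwkza: c−2=a, g−3=d, h−4=d, w−5=r, k−6=e, z−7=s, a−8=s.

address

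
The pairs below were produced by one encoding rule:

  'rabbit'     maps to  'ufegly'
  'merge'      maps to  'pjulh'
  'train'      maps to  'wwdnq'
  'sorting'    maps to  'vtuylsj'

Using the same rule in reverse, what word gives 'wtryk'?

Shifts by position in rabbit: pos 0: r→u (+3), pos 1: a→f (+5), pos 2: b→e (+3), pos 3: b→g (+5) — repeating every 2. The shifts repeat in a cycle of length 2: positions 0,1,… shift by +3, +5, then the pattern repeats.
Reversing it on wtryk: w−3=t, t−5=o, r−3=o, y−5=t, k−3=h.

tooth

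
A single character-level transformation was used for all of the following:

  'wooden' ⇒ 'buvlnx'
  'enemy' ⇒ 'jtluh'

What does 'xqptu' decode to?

skill

Letter i (0-indexed) is shifted by i+5, so successive shifts are 5, 6, 7, ….
Decoding xqptu: x−5=s, q−6=k, p−7=i, t−8=l, u−9=l.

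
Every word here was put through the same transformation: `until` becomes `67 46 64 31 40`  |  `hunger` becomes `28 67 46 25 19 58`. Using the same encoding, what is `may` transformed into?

u(#21)→67 and n(#14)→46: differences scale by 3, so n = 3·pos + 4. With a=1..z=26, the number is 3·pos + 4.
Applying it to may: m=13→43, a=1→7, y=25→79.

43 7 79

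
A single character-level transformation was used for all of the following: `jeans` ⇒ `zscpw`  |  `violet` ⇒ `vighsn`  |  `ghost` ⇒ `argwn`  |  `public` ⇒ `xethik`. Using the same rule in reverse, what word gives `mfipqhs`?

wrinkle

j(9)→z(25) and e(4)→s(18) fit y≡17x+2 (mod 26); the inverse of 17 mod 26 is 23. Treating letters as 0–25, the rule is x ↦ 17x + 2 (mod 26).
Decoding mfipqhs: m(12)→23·(12−2)≡22=w; f(5)→23·(5−2)≡17=r; i(8)→23·(8−2)≡8=i; p(15)→23·(15−2)≡13=n; q(16)→23·(16−2)≡10=k; h(7)→23·(7−2)≡11=l; s(18)→23·(18−2)≡4=e (all mod 26).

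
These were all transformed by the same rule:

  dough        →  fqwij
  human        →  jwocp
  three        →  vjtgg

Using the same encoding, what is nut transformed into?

Every letter moves 2 places later in the alphabet, wrapping around z→a.
Applying it to nut: n+2=p, u+2=w, t+2=v.

pwv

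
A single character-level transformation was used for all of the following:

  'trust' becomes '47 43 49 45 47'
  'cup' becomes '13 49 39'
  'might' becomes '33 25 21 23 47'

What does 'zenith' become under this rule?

t(#20)→47 and r(#18)→43: differences scale by 2, so n = 2·pos + 7. Each letter becomes 2×(its alphabet position, a=1..z=26) + 7.
For zenith: z=26→59, e=5→17, n=14→35, i=9→25, t=20→47, h=8→23.

59 17 35 25 47 23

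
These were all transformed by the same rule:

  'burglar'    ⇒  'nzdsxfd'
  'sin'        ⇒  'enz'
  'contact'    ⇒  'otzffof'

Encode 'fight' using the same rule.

The shift depends on letter class: consonant b→n is +12, but vowel u→z is +5. Two shifts are in play — +5 for a/e/i/o/u, +12 for every other letter.
Applying it to fight: f(cons)+12=r, i(vowel)+5=n, g(cons)+12=s, h(cons)+12=t, t(cons)+12=f.

rnstf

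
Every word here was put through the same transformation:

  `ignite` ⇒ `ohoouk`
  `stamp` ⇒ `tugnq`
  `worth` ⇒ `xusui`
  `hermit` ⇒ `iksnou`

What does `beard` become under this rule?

ckgse

The shift depends on letter class: consonant g→h is +1, but vowel i→o is +6. Two shifts are in play — +6 for a/e/i/o/u, +1 for every other letter.
On beard: b(cons)+1=c, e(vowel)+6=k, a(vowel)+6=g, r(cons)+1=s, d(cons)+1=e.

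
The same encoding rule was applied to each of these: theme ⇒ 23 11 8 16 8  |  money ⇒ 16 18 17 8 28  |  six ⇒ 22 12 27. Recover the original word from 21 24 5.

t is letter #20 and maps to 23: an offset of 3. Each letter is replaced by its alphabet position (a=1..z=26) + 3.
Decoding 21 24 5: 21→(21−3)÷1=18=r, 24→(24−3)÷1=21=u, 5→(5−3)÷1=2=b.

rub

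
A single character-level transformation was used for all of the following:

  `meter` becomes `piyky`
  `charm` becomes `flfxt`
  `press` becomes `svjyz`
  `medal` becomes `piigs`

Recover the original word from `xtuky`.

Each letter shifts forward by (position + 3), i.e. 3, 4, 5, … — the shift grows by one for each successive letter.
Undoing it on xtuky: x−3=u, t−4=p, u−5=p, k−6=e, y−7=r.

upper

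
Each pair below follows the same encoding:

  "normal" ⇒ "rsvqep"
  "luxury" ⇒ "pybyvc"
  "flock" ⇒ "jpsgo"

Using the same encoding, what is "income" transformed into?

Compare letters: n→r is +4, o→s is +4, r→v is +4 — a constant shift. Every letter moves 4 places later in the alphabet, wrapping around z→a.
On income: i+4=m, n+4=r, c+4=g, o+4=s, m+4=q, e+4=i.

mrgsqi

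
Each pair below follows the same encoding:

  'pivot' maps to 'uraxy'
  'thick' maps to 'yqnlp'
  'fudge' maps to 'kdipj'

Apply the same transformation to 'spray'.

xywjd

Shifts by position in pivot: pos 0: p→u (+5), pos 1: i→r (+9), pos 2: v→a (+5), pos 3: o→x (+9) — repeating every 2. A repeating key of period 2 is used — shifts +5, +9 over and over.
On spray: s+5=x, p+9=y, r+5=w, a+9=j, y+5=d.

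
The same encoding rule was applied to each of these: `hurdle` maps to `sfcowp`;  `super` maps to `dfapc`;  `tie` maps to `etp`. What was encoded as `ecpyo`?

Compare letters: h→s is +11, u→f is +11, r→c is +11 — a constant shift. This is a Caesar cipher with shift 11.
Reversing it on ecpyo: e−11=t, c−11=r, p−11=e, y−11=n, o−11=d.

trend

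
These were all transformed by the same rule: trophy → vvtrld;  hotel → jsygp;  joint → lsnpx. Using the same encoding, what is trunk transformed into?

vvzpo

Shifts by position in trophy: pos 0: t→v (+2), pos 1: r→v (+4), pos 2: o→t (+5), pos 3: p→r (+2), pos 4: h→l (+4), pos 5: y→d (+5) — repeating every 3. The shifts repeat in a cycle of length 3: positions 0,1,… shift by +2, +4, +5, then the pattern repeats.
For trunk: t+2=v, r+4=v, u+5=z, n+2=p, k+4=o.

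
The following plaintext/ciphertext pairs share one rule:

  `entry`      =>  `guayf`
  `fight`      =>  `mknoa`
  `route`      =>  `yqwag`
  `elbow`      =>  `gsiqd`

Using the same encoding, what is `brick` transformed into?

Vowels shift forward by 2 and consonants shift forward by 7.
For brick: b(cons)+7=i, r(cons)+7=y, i(vowel)+2=k, c(cons)+7=j, k(cons)+7=r.

iykjr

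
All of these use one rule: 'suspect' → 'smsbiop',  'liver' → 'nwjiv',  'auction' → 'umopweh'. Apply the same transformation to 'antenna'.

uhpihhu

s(18)→s(18) and u(20)→m(12) fit y≡23x+20 (mod 26); the inverse of 23 mod 26 is 17. This is an affine cipher: with a=0,…,z=25, each position x becomes (23x+20) mod 26.
On antenna: a(0)→23·0+20≡20=u; n(13)→23·13+20≡7=h; t(19)→23·19+20≡15=p; e(4)→23·4+20≡8=i; n(13)→23·13+20≡7=h; n(13)→23·13+20≡7=h; a(0)→23·0+20≡20=u (all mod 26).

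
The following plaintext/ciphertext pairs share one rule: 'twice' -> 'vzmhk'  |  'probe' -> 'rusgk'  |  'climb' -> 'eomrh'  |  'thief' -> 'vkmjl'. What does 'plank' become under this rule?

roesq

In twice: t→v is +2, w→z is +3, i→m is +4, c→h is +5 — the shift increases by 1 each position. Each letter shifts forward by (position + 2), i.e. 2, 3, 4, … — the shift grows by one for each successive letter.
Applying it to plank: p+2=r, l+3=o, a+4=e, n+5=s, k+6=q.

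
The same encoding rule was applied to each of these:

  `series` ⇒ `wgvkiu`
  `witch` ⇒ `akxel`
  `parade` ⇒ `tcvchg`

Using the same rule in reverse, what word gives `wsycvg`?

square

Shifts by position in series: pos 0: s→w (+4), pos 1: e→g (+2), pos 2: r→v (+4), pos 3: i→k (+2) — repeating every 2. The shifts repeat in a cycle of length 2: positions 0,1,… shift by +4, +2, then the pattern repeats.
Reversing it on wsycvg: w−4=s, s−2=q, y−4=u, c−2=a, v−4=r, g−2=e.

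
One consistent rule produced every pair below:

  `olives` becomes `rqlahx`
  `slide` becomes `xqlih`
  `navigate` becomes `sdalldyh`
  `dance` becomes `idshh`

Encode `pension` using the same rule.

uhsxlrs

Vowels shift forward by 3 and consonants shift forward by 5.
On pension: p(cons)+5=u, e(vowel)+3=h, n(cons)+5=s, s(cons)+5=x, i(vowel)+3=l, o(vowel)+3=r, n(cons)+5=s.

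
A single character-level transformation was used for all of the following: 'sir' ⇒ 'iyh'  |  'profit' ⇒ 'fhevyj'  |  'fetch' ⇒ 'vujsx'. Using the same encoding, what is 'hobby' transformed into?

xerro

Compare letters: s→i is +16, i→y is +16, r→h is +16 — a constant shift. It's a constant shift of +16 (ROT16).
For hobby: h+16=x, o+16=e, b+16=r, b+16=r, y+16=o.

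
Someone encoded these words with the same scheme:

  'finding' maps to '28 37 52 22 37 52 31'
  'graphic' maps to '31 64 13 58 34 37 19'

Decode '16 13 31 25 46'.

f(#6)→28 and i(#9)→37: differences scale by 3, so n = 3·pos + 10. The formula is n = 3×(alphabet index, a=1) + 10.
Reversing it on 16 13 31 25 46: 16→(16−10)÷3=2=b, 13→(13−10)÷3=1=a, 31→(31−10)÷3=7=g, 25→(25−10)÷3=5=e, 46→(46−10)÷3=12=l.

bagel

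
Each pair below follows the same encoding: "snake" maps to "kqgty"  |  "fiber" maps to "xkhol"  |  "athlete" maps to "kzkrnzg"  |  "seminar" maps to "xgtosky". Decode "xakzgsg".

The output letters match the input read backwards, each shifted +6: snake reversed is ekans. Two steps: reverse the string, then apply a Caesar shift of +6.
Reversing it on xakzgsg: shift back: x−6=r, a−6=u, k−6=e, z−6=t, g−6=a, s−6=m, g−6=a → ruetama; then reverse → amateur.

amateur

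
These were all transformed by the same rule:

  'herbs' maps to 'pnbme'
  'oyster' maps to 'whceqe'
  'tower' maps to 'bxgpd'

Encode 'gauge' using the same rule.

In herbs: h→p is +8, e→n is +9, r→b is +10, b→m is +11 — the shift increases by 1 each position. The shift increases by 1 at each position, starting from +8: 8, 9, 10, ….
For gauge: g+8=o, a+9=j, u+10=e, g+11=r, e+12=q.

ojerq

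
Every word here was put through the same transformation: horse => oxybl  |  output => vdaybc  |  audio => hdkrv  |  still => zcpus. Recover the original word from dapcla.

writer

Shifts by position in horse: pos 0: h→o (+7), pos 1: o→x (+9), pos 2: r→y (+7), pos 3: s→b (+9) — repeating every 2. A repeating key of period 2 is used — shifts +7, +9 over and over.
Decoding dapcla: d−7=w, a−9=r, p−7=i, c−9=t, l−7=e, a−9=r.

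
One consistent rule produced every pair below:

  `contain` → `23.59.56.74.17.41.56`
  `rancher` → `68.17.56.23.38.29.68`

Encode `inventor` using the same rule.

c(#3)→23 and o(#15)→59: differences scale by 3, so n = 3·pos + 14. Each letter becomes 3×(its alphabet position, a=1..z=26) + 14.
For inventor: i=9→41, n=14→56, v=22→80, e=5→29, n=14→56, t=20→74, o=15→59, r=18→68.

41.56.80.29.56.74.59.68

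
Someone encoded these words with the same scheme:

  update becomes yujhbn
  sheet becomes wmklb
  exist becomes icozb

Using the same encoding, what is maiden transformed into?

In update: u→y is +4, p→u is +5, d→j is +6, a→h is +7 — the shift increases by 1 each position. Each letter shifts forward by (position + 4), i.e. 4, 5, 6, … — the shift grows by one for each successive letter.
Applying it to maiden: m+4=q, a+5=f, i+6=o, d+7=k, e+8=m, n+9=w.

qfokmw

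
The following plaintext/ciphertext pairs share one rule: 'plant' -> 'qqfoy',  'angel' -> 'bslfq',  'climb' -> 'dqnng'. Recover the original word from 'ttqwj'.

A repeating key of period 3 is used — shifts +1, +5, +5 over and over.
Decoding ttqwj: t−1=s, t−5=o, q−5=l, w−1=v, j−5=e.

solve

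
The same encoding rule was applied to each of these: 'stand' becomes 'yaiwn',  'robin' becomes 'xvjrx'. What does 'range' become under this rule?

xhvpo

Letter i (0-indexed) is shifted by i+6, so successive shifts are 6, 7, 8, ….
For range: r+6=x, a+7=h, n+8=v, g+9=p, e+10=o.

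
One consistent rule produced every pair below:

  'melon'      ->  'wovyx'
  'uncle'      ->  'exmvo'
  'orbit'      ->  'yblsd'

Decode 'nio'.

Compare letters: m→w is +10, e→o is +10, l→v is +10 — a constant shift. This is a Caesar cipher with shift 10.
Reversing it on nio: n−10=d, i−10=y, o−10=e.

dye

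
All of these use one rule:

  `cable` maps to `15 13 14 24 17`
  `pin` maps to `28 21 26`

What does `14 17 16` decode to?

bed

c is letter #3 and maps to 15: an offset of 12. Letters become their 1-based position plus 12 (so a→13, b→14, …).
Reversing it on 14 17 16: 14→(14−12)÷1=2=b, 17→(17−12)÷1=5=e, 16→(16−12)÷1=4=d.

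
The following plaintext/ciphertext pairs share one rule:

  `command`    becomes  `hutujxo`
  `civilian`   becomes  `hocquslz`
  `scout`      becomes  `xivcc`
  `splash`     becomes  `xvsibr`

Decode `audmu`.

In command: c→h is +5, o→u is +6, m→t is +7, m→u is +8 — the shift increases by 1 each position. The shift increases by 1 at each position, starting from +5: 5, 6, 7, ….
Reversing it on audmu: a−5=v, u−6=o, d−7=w, m−8=e, u−9=l.

vowel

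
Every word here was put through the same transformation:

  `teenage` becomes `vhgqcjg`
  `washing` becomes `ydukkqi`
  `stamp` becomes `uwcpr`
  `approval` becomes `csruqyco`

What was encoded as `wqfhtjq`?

The shifts repeat in a cycle of length 2: positions 0,1,… shift by +2, +3, then the pattern repeats.
Decoding wqfhtjq: w−2=u, q−3=n, f−2=d, h−3=e, t−2=r, j−3=g, q−2=o.

undergo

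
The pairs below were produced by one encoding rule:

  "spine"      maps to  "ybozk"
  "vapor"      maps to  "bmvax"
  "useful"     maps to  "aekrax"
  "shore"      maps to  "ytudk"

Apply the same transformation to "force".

Shifts by position in spine: pos 0: s→y (+6), pos 1: p→b (+12), pos 2: i→o (+6), pos 3: n→z (+12) — repeating every 2. The shifts repeat in a cycle of length 2: positions 0,1,… shift by +6, +12, then the pattern repeats.
For force: f+6=l, o+12=a, r+6=x, c+12=o, e+6=k.

laxok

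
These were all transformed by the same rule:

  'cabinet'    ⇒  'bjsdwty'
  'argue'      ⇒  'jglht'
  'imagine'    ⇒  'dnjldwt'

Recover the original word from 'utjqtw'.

c(2)→b(1) and a(0)→j(9) fit y≡9x+9 (mod 26); the inverse of 9 mod 26 is 3. Treating letters as 0–25, the rule is x ↦ 9x + 9 (mod 26).
Undoing it on utjqtw: u(20)→3·(20−9)≡7=h; t(19)→3·(19−9)≡4=e; j(9)→3·(9−9)≡0=a; q(16)→3·(16−9)≡21=v; t(19)→3·(19−9)≡4=e; w(22)→3·(22−9)≡13=n (all mod 26).

heaven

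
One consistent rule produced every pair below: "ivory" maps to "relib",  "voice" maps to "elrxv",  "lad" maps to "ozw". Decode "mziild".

narrow

Each pair mirrors across the alphabet (i↔r, v↔e, o↔l): positions sum to 25. Each letter is replaced by its mirror in the alphabet: a↔z, b↔y, c↔x, and so on (the Atbash cipher).
Undoing it on mziild: m↔n, z↔a, i↔r, i↔r, l↔o, d↔w.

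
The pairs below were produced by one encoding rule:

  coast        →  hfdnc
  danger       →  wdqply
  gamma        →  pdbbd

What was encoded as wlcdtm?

c(2)→h(7) and o(14)→f(5) fit y≡15x+3 (mod 26); the inverse of 15 mod 26 is 7. This is an affine cipher: with a=0,…,z=25, each position x becomes (15x+3) mod 26.
Reversing it on wlcdtm: w(22)→7·(22−3)≡3=d; l(11)→7·(11−3)≡4=e; c(2)→7·(2−3)≡19=t; d(3)→7·(3−3)≡0=a; t(19)→7·(19−3)≡8=i; m(12)→7·(12−3)≡11=l (all mod 26).

detail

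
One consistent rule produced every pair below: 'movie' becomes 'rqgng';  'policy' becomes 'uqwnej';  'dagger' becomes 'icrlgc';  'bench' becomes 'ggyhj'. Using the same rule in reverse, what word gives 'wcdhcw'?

A repeating key of period 3 is used — shifts +5, +2, +11 over and over.
Decoding wcdhcw: w−5=r, c−2=a, d−11=s, h−5=c, c−2=a, w−11=l.

rascal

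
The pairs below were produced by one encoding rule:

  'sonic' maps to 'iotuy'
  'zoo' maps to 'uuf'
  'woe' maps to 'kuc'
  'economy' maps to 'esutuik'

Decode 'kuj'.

doe

The output letters match the input read backwards, each shifted +6: sonic reversed is cinos. Two steps: reverse the string, then apply a Caesar shift of +6.
Decoding kuj: shift back: k−6=e, u−6=o, j−6=d → eod; then reverse → doe.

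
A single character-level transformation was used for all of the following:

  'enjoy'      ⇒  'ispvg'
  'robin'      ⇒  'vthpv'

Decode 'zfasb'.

Each letter shifts forward by (position + 4), i.e. 4, 5, 6, … — the shift grows by one for each successive letter.
Undoing it on zfasb: z−4=v, f−5=a, a−6=u, s−7=l, b−8=t.

vault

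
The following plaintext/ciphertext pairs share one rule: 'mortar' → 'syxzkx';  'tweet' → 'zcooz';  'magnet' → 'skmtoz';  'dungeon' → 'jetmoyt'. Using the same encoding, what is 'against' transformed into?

kmkstyz

The rule splits by letter class: vowels +10, consonants +6.
Applying it to against: a(vowel)+10=k, g(cons)+6=m, a(vowel)+10=k, i(vowel)+10=s, n(cons)+6=t, s(cons)+6=y, t(cons)+6=z.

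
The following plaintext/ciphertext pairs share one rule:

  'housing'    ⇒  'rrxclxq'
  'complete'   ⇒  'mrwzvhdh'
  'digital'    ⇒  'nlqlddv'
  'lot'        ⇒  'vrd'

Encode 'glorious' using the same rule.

qvrblrxc

The shift depends on letter class: consonant h→r is +10, but vowel o→r is +3. Vowels shift forward by 3 and consonants shift forward by 10.
On glorious: g(cons)+10=q, l(cons)+10=v, o(vowel)+3=r, r(cons)+10=b, i(vowel)+3=l, o(vowel)+3=r, u(vowel)+3=x, s(cons)+10=c.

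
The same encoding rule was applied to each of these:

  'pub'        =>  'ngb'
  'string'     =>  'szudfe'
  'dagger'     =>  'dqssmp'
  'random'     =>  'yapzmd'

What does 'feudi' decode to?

Read the word backwards and shift each letter +12.
Undoing it on feudi: shift back: f−12=t, e−12=s, u−12=i, d−12=r, i−12=w → tsirw; then reverse → wrist.

wrist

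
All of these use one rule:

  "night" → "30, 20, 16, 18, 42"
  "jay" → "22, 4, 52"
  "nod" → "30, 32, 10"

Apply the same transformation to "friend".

14, 38, 20, 12, 30, 10

The formula is n = 2×(alphabet index, a=1) + 2.
On friend: f=6→14, r=18→38, i=9→20, e=5→12, n=14→30, d=4→10.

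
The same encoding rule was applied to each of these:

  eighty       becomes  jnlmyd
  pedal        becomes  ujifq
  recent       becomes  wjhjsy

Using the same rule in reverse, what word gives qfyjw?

Compare letters: e→j is +5, i→n is +5, g→l is +5 — a constant shift. This is a Caesar cipher with shift 5.
Reversing it on qfyjw: q−5=l, f−5=a, y−5=t, j−5=e, w−5=r.

later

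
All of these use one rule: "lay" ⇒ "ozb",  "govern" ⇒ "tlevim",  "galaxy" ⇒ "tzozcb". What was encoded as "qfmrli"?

Each pair mirrors across the alphabet (l↔o, a↔z, y↔b): positions sum to 25. Each letter is replaced by its mirror in the alphabet: a↔z, b↔y, c↔x, and so on (the Atbash cipher).
Reversing it on qfmrli: q↔j, f↔u, m↔n, r↔i, l↔o, i↔r.

junior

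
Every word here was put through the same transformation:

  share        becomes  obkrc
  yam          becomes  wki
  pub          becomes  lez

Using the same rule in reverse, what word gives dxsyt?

joint

The output letters match the input read backwards, each shifted +10: share reversed is erahs. Read the word backwards and shift each letter +10.
Reversing it on dxsyt: shift back: d−10=t, x−10=n, s−10=i, y−10=o, t−10=j → tnioj; then reverse → joint.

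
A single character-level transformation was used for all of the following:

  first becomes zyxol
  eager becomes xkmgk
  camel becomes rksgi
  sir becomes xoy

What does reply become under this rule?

ervkx

The output letters match the input read backwards, each shifted +6: first reversed is tsrif. Read the word backwards and shift each letter +6.
Applying it to reply: reverse → ylper; then shift: y+6=e, l+6=r, p+6=v, e+6=k, r+6=x.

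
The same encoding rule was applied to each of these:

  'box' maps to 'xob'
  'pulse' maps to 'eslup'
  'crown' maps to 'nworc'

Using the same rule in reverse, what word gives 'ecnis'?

It's just the letters in reverse order.
Reversing it on ecnis: then reverse → since.

since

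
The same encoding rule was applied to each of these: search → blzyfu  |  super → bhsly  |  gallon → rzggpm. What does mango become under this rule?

s(18)→b(1) and e(4)→l(11) fit y≡3x+25 (mod 26); the inverse of 3 mod 26 is 9. Each letter's alphabet position (a=0..z=25) is mapped through 3·x+25 mod 26 — an affine cipher.
On mango: m(12)→3·12+25≡9=j; a(0)→3·0+25≡25=z; n(13)→3·13+25≡12=m; g(6)→3·6+25≡17=r; o(14)→3·14+25≡15=p (all mod 26).

jzmrp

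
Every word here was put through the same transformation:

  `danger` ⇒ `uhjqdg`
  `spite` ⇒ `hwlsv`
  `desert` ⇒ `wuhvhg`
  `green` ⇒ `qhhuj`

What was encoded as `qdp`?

The output letters match the input read backwards, each shifted +3: danger reversed is regnad. The word is reversed, then every letter is shifted forward by 3.
Reversing it on qdp: shift back: q−3=n, d−3=a, p−3=m → nam; then reverse → man.

man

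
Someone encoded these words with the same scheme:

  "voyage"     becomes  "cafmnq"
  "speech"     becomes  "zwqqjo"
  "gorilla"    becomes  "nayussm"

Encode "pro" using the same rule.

wya

The rule splits by letter class: vowels +12, consonants +7.
On pro: p(cons)+7=w, r(cons)+7=y, o(vowel)+12=a.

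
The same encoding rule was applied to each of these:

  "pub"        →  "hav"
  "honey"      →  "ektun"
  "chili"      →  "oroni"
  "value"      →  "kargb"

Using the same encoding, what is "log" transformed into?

The output letters match the input read backwards, each shifted +6: pub reversed is bup. Read the word backwards and shift each letter +6.
For log: reverse → gol; then shift: g+6=m, o+6=u, l+6=r.

mur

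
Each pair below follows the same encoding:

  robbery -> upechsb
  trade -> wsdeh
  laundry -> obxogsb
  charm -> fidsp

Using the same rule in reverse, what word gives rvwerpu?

Shifts by position in robbery: pos 0: r→u (+3), pos 1: o→p (+1), pos 2: b→e (+3), pos 3: b→c (+1) — repeating every 2. It's a Vigenère-style cipher with numeric key [3,1]: position i shifts by key[i mod 2].
Decoding rvwerpu: r−3=o, v−1=u, w−3=t, e−1=d, r−3=o, p−1=o, u−3=r.

outdoor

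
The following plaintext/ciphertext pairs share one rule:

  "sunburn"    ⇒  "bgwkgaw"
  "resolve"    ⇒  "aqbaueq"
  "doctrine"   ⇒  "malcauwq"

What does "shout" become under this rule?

The shift depends on letter class: consonant s→b is +9, but vowel u→g is +12. Two shifts are in play — +12 for a/e/i/o/u, +9 for every other letter.
For shout: s(cons)+9=b, h(cons)+9=q, o(vowel)+12=a, u(vowel)+12=g, t(cons)+9=c.

bqagc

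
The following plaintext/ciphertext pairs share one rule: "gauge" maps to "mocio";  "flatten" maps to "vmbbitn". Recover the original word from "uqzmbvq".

The output letters match the input read backwards, each shifted +8: gauge reversed is eguag. The word is reversed, then every letter is shifted forward by 8.
Reversing it on uqzmbvq: shift back: u−8=m, q−8=i, z−8=r, m−8=e, b−8=t, v−8=n, q−8=i → miretni; then reverse → interim.

interim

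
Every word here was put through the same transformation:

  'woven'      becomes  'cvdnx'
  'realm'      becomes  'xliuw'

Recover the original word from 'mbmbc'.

In woven: w→c is +6, o→v is +7, v→d is +8, e→n is +9 — the shift increases by 1 each position. The shift increases by 1 at each position, starting from +6: 6, 7, 8, ….
Reversing it on mbmbc: m−6=g, b−7=u, m−8=e, b−9=s, c−10=s.

guess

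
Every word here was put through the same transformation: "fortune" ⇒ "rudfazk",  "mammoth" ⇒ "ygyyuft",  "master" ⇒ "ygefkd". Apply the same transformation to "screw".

eodki

The shift depends on letter class: consonant f→r is +12, but vowel o→u is +6. Vowels shift forward by 6 and consonants shift forward by 12.
On screw: s(cons)+12=e, c(cons)+12=o, r(cons)+12=d, e(vowel)+6=k, w(cons)+12=i.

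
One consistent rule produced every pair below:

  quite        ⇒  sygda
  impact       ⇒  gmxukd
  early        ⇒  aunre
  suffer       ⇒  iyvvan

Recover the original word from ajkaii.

excess

q(16)→s(18) and u(20)→y(24) fit y≡21x+20 (mod 26); the inverse of 21 mod 26 is 5. This is an affine cipher: with a=0,…,z=25, each position x becomes (21x+20) mod 26.
Reversing it on ajkaii: a(0)→5·(0−20)≡4=e; j(9)→5·(9−20)≡23=x; k(10)→5·(10−20)≡2=c; a(0)→5·(0−20)≡4=e; i(8)→5·(8−20)≡18=s; i(8)→5·(8−20)≡18=s (all mod 26).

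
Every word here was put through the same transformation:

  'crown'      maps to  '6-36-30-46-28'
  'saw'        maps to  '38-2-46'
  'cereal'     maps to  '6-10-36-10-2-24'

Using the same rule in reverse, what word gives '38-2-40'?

c(#3)→6 and r(#18)→36: differences scale by 2, so n = 2·pos + 0. With a=1..z=26, the number is 2·pos.
Undoing it on 38-2-40: 38→(38−0)÷2=19=s, 2→(2−0)÷2=1=a, 40→(40−0)÷2=20=t.

sat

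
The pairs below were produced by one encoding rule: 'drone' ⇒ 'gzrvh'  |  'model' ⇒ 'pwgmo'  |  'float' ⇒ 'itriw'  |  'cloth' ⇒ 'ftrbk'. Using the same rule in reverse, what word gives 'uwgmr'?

rodeo

Shifts by position in drone: pos 0: d→g (+3), pos 1: r→z (+8), pos 2: o→r (+3), pos 3: n→v (+8) — repeating every 2. The shifts repeat in a cycle of length 2: positions 0,1,… shift by +3, +8, then the pattern repeats.
Decoding uwgmr: u−3=r, w−8=o, g−3=d, m−8=e, r−3=o.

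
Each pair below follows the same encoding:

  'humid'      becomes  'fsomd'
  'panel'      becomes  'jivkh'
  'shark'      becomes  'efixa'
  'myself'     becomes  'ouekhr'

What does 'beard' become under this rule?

pkixd

Treating letters as 0–25, the rule is x ↦ 7x + 8 (mod 26).
For beard: b(1)→7·1+8≡15=p; e(4)→7·4+8≡10=k; a(0)→7·0+8≡8=i; r(17)→7·17+8≡23=x; d(3)→7·3+8≡3=d (all mod 26).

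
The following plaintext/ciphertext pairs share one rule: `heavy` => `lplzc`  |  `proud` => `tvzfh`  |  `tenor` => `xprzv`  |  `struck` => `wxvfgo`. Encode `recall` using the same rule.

The shift depends on letter class: consonant h→l is +4, but vowel e→p is +11. The rule splits by letter class: vowels +11, consonants +4.
On recall: r(cons)+4=v, e(vowel)+11=p, c(cons)+4=g, a(vowel)+11=l, l(cons)+4=p, l(cons)+4=p.

vpglpp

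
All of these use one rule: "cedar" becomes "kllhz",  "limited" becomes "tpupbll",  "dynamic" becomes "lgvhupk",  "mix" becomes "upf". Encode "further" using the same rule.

nbzbplz

The shift depends on letter class: consonant c→k is +8, but vowel e→l is +7. Two shifts are in play — +7 for a/e/i/o/u, +8 for every other letter.
On further: f(cons)+8=n, u(vowel)+7=b, r(cons)+8=z, t(cons)+8=b, h(cons)+8=p, e(vowel)+7=l, r(cons)+8=z.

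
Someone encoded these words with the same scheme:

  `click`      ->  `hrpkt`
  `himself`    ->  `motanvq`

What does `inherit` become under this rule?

ntomase

Each letter shifts forward by (position + 5), i.e. 5, 6, 7, … — the shift grows by one for each successive letter.
Applying it to inherit: i+5=n, n+6=t, h+7=o, e+8=m, r+9=a, i+10=s, t+11=e.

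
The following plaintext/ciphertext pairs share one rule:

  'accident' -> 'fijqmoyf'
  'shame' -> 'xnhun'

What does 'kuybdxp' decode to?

fortune

In accident: a→f is +5, c→i is +6, c→j is +7, i→q is +8 — the shift increases by 1 each position. The shift increases by 1 at each position, starting from +5: 5, 6, 7, ….
Undoing it on kuybdxp: k−5=f, u−6=o, y−7=r, b−8=t, d−9=u, x−10=n, p−11=e.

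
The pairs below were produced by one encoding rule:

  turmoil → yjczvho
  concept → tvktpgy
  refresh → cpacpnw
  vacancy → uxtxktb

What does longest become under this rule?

ovklpny

t(19)→y(24) and u(20)→j(9) fit y≡11x+23 (mod 26); the inverse of 11 mod 26 is 19. This is an affine cipher: with a=0,…,z=25, each position x becomes (11x+23) mod 26.
Applying it to longest: l(11)→11·11+23≡14=o; o(14)→11·14+23≡21=v; n(13)→11·13+23≡10=k; g(6)→11·6+23≡11=l; e(4)→11·4+23≡15=p; s(18)→11·18+23≡13=n; t(19)→11·19+23≡24=y (all mod 26).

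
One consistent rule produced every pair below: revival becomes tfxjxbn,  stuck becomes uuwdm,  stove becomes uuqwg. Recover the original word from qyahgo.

oxygen

Shifts by position in revival: pos 0: r→t (+2), pos 1: e→f (+1), pos 2: v→x (+2), pos 3: i→j (+1) — repeating every 2. The shifts repeat in a cycle of length 2: positions 0,1,… shift by +2, +1, then the pattern repeats.
Decoding qyahgo: q−2=o, y−1=x, a−2=y, h−1=g, g−2=e, o−1=n.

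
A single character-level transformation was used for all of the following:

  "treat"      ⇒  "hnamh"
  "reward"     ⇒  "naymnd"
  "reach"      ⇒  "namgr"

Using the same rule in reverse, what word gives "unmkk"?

t(19)→h(7) and r(17)→n(13) fit y≡23x+12 (mod 26); the inverse of 23 mod 26 is 17. This is an affine cipher: with a=0,…,z=25, each position x becomes (23x+12) mod 26.
Decoding unmkk: u(20)→17·(20−12)≡6=g; n(13)→17·(13−12)≡17=r; m(12)→17·(12−12)≡0=a; k(10)→17·(10−12)≡18=s; k(10)→17·(10−12)≡18=s (all mod 26).

grass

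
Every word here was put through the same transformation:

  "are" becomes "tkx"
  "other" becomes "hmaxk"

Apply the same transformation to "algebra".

tezxukt

Each letter is shifted forward by 19 in the alphabet (a Caesar shift of +19).
On algebra: a+19=t, l+19=e, g+19=z, e+19=x, b+19=u, r+19=k, a+19=t.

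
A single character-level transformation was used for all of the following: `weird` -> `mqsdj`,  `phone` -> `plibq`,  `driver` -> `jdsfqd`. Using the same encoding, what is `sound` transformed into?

kiybj

Each letter's alphabet position (a=0..z=25) is mapped through 7·x+14 mod 26 — an affine cipher.
Applying it to sound: s(18)→7·18+14≡10=k; o(14)→7·14+14≡8=i; u(20)→7·20+14≡24=y; n(13)→7·13+14≡1=b; d(3)→7·3+14≡9=j (all mod 26).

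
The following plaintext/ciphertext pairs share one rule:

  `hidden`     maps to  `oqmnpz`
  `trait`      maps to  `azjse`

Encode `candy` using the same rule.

The shift increases by 1 at each position, starting from +7: 7, 8, 9, ….
On candy: c+7=j, a+8=i, n+9=w, d+10=n, y+11=j.

jiwnj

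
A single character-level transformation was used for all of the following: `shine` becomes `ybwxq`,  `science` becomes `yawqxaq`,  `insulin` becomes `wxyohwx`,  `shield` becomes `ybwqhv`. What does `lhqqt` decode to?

Each letter's alphabet position (a=0..z=25) is mapped through 21·x+10 mod 26 — an affine cipher.
Undoing it on lhqqt: l(11)→5·(11−10)≡5=f; h(7)→5·(7−10)≡11=l; q(16)→5·(16−10)≡4=e; q(16)→5·(16−10)≡4=e; t(19)→5·(19−10)≡19=t (all mod 26).

fleet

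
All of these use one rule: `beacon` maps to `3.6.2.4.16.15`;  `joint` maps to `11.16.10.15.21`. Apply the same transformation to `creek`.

b is letter #2 and maps to 3: an offset of 1. The number is (letter's place in the alphabet, a=1) + 1.
On creek: c=3→4, r=18→19, e=5→6, e=5→6, k=11→12.

4.19.6.6.12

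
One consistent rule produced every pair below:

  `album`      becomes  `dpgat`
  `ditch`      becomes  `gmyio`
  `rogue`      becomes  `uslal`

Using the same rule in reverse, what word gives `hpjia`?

elect

In album: a→d is +3, l→p is +4, b→g is +5, u→a is +6 — the shift increases by 1 each position. Each letter shifts forward by (position + 3), i.e. 3, 4, 5, … — the shift grows by one for each successive letter.
Undoing it on hpjia: h−3=e, p−4=l, j−5=e, i−6=c, a−7=t.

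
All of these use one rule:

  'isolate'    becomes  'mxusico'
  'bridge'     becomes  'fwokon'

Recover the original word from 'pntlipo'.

lineage

In isolate: i→m is +4, s→x is +5, o→u is +6, l→s is +7 — the shift increases by 1 each position. Letter i (0-indexed) is shifted by i+4, so successive shifts are 4, 5, 6, ….
Undoing it on pntlipo: p−4=l, n−5=i, t−6=n, l−7=e, i−8=a, p−9=g, o−10=e.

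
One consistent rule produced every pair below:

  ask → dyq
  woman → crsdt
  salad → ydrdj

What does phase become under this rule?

vndyh

The shift depends on letter class: consonant s→y is +6, but vowel a→d is +3. The rule splits by letter class: vowels +3, consonants +6.
Applying it to phase: p(cons)+6=v, h(cons)+6=n, a(vowel)+3=d, s(cons)+6=y, e(vowel)+3=h.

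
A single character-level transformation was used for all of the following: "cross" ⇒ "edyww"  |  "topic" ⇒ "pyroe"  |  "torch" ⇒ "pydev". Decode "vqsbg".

heavy

c(2)→e(4) and r(17)→d(3) fit y≡19x+18 (mod 26); the inverse of 19 mod 26 is 11. Each letter's alphabet position (a=0..z=25) is mapped through 19·x+18 mod 26 — an affine cipher.
Reversing it on vqsbg: v(21)→11·(21−18)≡7=h; q(16)→11·(16−18)≡4=e; s(18)→11·(18−18)≡0=a; b(1)→11·(1−18)≡21=v; g(6)→11·(6−18)≡24=y (all mod 26).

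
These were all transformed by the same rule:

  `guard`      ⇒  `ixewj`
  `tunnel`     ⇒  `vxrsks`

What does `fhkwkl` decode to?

degree

In guard: g→i is +2, u→x is +3, a→e is +4, r→w is +5 — the shift increases by 1 each position. Each letter shifts forward by (position + 2), i.e. 2, 3, 4, … — the shift grows by one for each successive letter.
Reversing it on fhkwkl: f−2=d, h−3=e, k−4=g, w−5=r, k−6=e, l−7=e.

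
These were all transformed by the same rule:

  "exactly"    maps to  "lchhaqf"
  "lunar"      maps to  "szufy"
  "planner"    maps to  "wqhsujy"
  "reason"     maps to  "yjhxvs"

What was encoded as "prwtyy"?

import

Shifts by position in exactly: pos 0: e→l (+7), pos 1: x→c (+5), pos 2: a→h (+7), pos 3: c→h (+5) — repeating every 2. A repeating key of period 2 is used — shifts +7, +5 over and over.
Decoding prwtyy: p−7=i, r−5=m, w−7=p, t−5=o, y−7=r, y−5=t.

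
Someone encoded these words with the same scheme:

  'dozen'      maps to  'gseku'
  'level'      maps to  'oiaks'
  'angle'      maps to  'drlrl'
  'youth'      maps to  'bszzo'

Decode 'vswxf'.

sorry

In dozen: d→g is +3, o→s is +4, z→e is +5, e→k is +6 — the shift increases by 1 each position. Each letter shifts forward by (position + 3), i.e. 3, 4, 5, … — the shift grows by one for each successive letter.
Undoing it on vswxf: v−3=s, s−4=o, w−5=r, x−6=r, f−7=y.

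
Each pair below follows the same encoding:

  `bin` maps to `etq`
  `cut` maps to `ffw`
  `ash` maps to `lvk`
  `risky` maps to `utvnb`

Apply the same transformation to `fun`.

ifq

Vowels shift forward by 11 and consonants shift forward by 3.
On fun: f(cons)+3=i, u(vowel)+11=f, n(cons)+3=q.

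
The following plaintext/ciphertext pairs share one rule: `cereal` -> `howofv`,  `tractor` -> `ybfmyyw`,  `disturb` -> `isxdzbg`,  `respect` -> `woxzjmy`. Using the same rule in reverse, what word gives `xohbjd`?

Shifts by position in cereal: pos 0: c→h (+5), pos 1: e→o (+10), pos 2: r→w (+5), pos 3: e→o (+10) — repeating every 2. A repeating key of period 2 is used — shifts +5, +10 over and over.
Decoding xohbjd: x−5=s, o−10=e, h−5=c, b−10=r, j−5=e, d−10=t.

secret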